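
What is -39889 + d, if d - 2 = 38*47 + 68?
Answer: -38033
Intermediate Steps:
d = 1856 (d = 2 + (38*47 + 68) = 2 + (1786 + 68) = 2 + 1854 = 1856)
-39889 + d = -39889 + 1856 = -38033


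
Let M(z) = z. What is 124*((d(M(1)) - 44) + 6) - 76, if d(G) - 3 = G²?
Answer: -4292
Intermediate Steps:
d(G) = 3 + G²
124*((d(M(1)) - 44) + 6) - 76 = 124*(((3 + 1²) - 44) + 6) - 76 = 124*(((3 + 1) - 44) + 6) - 76 = 124*((4 - 44) + 6) - 76 = 124*(-40 + 6) - 76 = 124*(-34) - 76 = -4216 - 76 = -4292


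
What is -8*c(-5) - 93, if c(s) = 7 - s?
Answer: -189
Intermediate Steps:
-8*c(-5) - 93 = -8*(7 - 1*(-5)) - 93 = -8*(7 + 5) - 93 = -8*12 - 93 = -96 - 93 = -189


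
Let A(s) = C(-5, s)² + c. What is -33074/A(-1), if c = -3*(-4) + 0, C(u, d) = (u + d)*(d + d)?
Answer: -16537/78 ≈ -212.01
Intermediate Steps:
C(u, d) = 2*d*(d + u) (C(u, d) = (d + u)*(2*d) = 2*d*(d + u))
c = 12 (c = 12 + 0 = 12)
A(s) = 12 + 4*s²*(-5 + s)² (A(s) = (2*s*(s - 5))² + 12 = (2*s*(-5 + s))² + 12 = 4*s²*(-5 + s)² + 12 = 12 + 4*s²*(-5 + s)²)
-33074/A(-1) = -33074/(12 + 4*(-1)²*(-5 - 1)²) = -33074/(12 + 4*1*(-6)²) = -33074/(12 + 4*1*36) = -33074/(12 + 144) = -33074/156 = -33074*1/156 = -16537/78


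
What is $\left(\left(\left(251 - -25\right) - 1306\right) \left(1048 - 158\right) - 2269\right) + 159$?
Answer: $-918810$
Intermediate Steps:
$\left(\left(\left(251 - -25\right) - 1306\right) \left(1048 - 158\right) - 2269\right) + 159 = \left(\left(\left(251 + 25\right) - 1306\right) 890 - 2269\right) + 159 = \left(\left(276 - 1306\right) 890 - 2269\right) + 159 = \left(\left(-1030\right) 890 - 2269\right) + 159 = \left(-916700 - 2269\right) + 159 = -918969 + 159 = -918810$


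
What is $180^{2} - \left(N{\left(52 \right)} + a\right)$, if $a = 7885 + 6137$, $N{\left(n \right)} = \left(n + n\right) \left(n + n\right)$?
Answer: $7562$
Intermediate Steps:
$N{\left(n \right)} = 4 n^{2}$ ($N{\left(n \right)} = 2 n 2 n = 4 n^{2}$)
$a = 14022$
$180^{2} - \left(N{\left(52 \right)} + a\right) = 180^{2} - \left(4 \cdot 52^{2} + 14022\right) = 32400 - \left(4 \cdot 2704 + 14022\right) = 32400 - \left(10816 + 14022\right) = 32400 - 24838 = 7562$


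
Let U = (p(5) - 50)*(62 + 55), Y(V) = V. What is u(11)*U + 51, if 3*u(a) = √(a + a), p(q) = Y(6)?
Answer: 51 - 1716*√22 ≈ -7997.8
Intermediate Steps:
p(q) = 6
u(a) = √2*√a/3 (u(a) = √(a + a)/3 = √(2*a)/3 = (√2*√a)/3 = √2*√a/3)
U = -5148 (U = (6 - 50)*(62 + 55) = -44*117 = -5148)
u(11)*U + 51 = (√2*√11/3)*(-5148) + 51 = (√22/3)*(-5148) + 51 = -1716*√22 + 51 = 51 - 1716*√22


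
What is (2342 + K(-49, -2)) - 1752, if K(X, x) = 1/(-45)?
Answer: 26549/45 ≈ 589.98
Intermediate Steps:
K(X, x) = -1/45
(2342 + K(-49, -2)) - 1752 = (2342 - 1/45) - 1752 = 105389/45 - 1752 = 26549/45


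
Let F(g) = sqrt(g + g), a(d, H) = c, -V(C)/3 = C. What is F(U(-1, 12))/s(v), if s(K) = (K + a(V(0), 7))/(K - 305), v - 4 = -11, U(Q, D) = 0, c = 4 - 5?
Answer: 0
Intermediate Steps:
V(C) = -3*C
c = -1
a(d, H) = -1
F(g) = sqrt(2)*sqrt(g) (F(g) = sqrt(2*g) = sqrt(2)*sqrt(g))
v = -7 (v = 4 - 11 = -7)
s(K) = (-1 + K)/(-305 + K) (s(K) = (K - 1)/(K - 305) = (-1 + K)/(-305 + K))
F(U(-1, 12))/s(v) = (sqrt(2)*sqrt(0))/(((-1 - 7)/(-305 - 7))) = (sqrt(2)*0)/((-8/(-312))) = 0/((-1/312*(-8))) = 0/(1/39) = 0*39 = 0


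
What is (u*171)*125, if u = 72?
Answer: 1539000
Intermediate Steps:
(u*171)*125 = (72*171)*125 = 12312*125 = 1539000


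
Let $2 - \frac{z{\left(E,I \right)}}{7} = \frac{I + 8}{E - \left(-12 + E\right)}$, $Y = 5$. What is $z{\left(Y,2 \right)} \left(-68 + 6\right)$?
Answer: $- \frac{1519}{3} \approx -506.33$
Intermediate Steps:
$z{\left(E,I \right)} = \frac{28}{3} - \frac{7 I}{12}$ ($z{\left(E,I \right)} = 14 - 7 \frac{I + 8}{E - \left(-12 + E\right)} = 14 - 7 \frac{8 + I}{12} = 14 - 7 \left(8 + I\right) \frac{1}{12} = 14 - 7 \left(\frac{2}{3} + \frac{I}{12}\right) = 14 - \left(\frac{14}{3} + \frac{7 I}{12}\right) = \frac{28}{3} - \frac{7 I}{12}$)
$z{\left(Y,2 \right)} \left(-68 + 6\right) = \left(\frac{28}{3} - \frac{7}{6}\right) \left(-68 + 6\right) = \left(\frac{28}{3} - \frac{7}{6}\right) \left(-62\right) = \frac{49}{6} \left(-62\right) = - \frac{1519}{3}$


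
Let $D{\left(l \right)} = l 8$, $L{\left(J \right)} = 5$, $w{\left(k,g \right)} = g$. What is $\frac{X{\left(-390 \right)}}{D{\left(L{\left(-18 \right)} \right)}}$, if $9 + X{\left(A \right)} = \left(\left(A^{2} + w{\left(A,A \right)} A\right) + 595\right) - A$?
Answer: $\frac{38147}{5} \approx 7629.4$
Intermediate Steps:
$D{\left(l \right)} = 8 l$
$X{\left(A \right)} = 586 - A + 2 A^{2}$ ($X{\left(A \right)} = -9 - \left(-595 + A - A^{2} - A A\right) = -9 - \left(-595 + A - 2 A^{2}\right) = -9 + \left(595 - A + 2 A^{2}\right) = 586 - A + 2 A^{2}$)
$\frac{X{\left(-390 \right)}}{D{\left(L{\left(-18 \right)} \right)}} = \frac{586 - -390 + 2 \left(-390\right)^{2}}{8 \cdot 5} = \frac{586 + 390 + 2 \cdot 152100}{40} = \left(586 + 390 + 304200\right) \frac{1}{40} = 305176 \cdot \frac{1}{40} = \frac{38147}{5}$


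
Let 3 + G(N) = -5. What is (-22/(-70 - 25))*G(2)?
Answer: -176/95 ≈ -1.8526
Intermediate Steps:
G(N) = -8 (G(N) = -3 - 5 = -8)
(-22/(-70 - 25))*G(2) = -22/(-70 - 25)*(-8) = -22/(-95)*(-8) = -22*(-1/95)*(-8) = (22/95)*(-8) = -176/95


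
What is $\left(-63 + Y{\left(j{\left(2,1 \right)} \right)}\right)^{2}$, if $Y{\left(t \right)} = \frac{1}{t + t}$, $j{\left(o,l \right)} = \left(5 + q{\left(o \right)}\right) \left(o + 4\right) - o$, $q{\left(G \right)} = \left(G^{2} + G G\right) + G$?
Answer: $\frac{122921569}{30976} \approx 3968.3$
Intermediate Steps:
$q{\left(G \right)} = G + 2 G^{2}$ ($q{\left(G \right)} = \left(G^{2} + G^{2}\right) + G = 2 G^{2} + G = G + 2 G^{2}$)
$j{\left(o,l \right)} = - o + \left(4 + o\right) \left(5 + o \left(1 + 2 o\right)\right)$ ($j{\left(o,l \right)} = \left(5 + o \left(1 + 2 o\right)\right) \left(o + 4\right) - o = \left(5 + o \left(1 + 2 o\right)\right) \left(4 + o\right) - o = \left(4 + o\right) \left(5 + o \left(1 + 2 o\right)\right) - o = - o + \left(4 + o\right) \left(5 + o \left(1 + 2 o\right)\right)$)
$Y{\left(t \right)} = \frac{1}{2 t}$
$\left(-63 + Y{\left(j{\left(2,1 \right)} \right)}\right)^{2} = \left(-63 + \frac{1}{2 \left(20 + 2 \cdot 2^{3} + 8 \cdot 2 + 9 \cdot 2^{2}\right)}\right)^{2} = \left(-63 + \frac{1}{2 \left(20 + 2 \cdot 8 + 16 + 9 \cdot 4\right)}\right)^{2} = \left(-63 + \frac{1}{2 \left(20 + 16 + 16 + 36\right)}\right)^{2} = \left(-63 + \frac{1}{2 \cdot 88}\right)^{2} = \left(-63 + \frac{1}{2} \cdot \frac{1}{88}\right)^{2} = \left(-63 + \frac{1}{176}\right)^{2} = \left(- \frac{11087}{176}\right)^{2} = \frac{122921569}{30976}$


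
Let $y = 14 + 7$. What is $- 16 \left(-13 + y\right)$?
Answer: $-128$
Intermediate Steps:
$y = 21$
$- 16 \left(-13 + y\right) = - 16 \left(-13 + 21\right) = \left(-16\right) 8 = -128$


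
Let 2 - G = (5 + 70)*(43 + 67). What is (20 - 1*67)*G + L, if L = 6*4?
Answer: 387680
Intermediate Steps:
L = 24
G = -8248 (G = 2 - (5 + 70)*(43 + 67) = 2 - 75*110 = 2 - 1*8250 = 2 - 8250 = -8248)
(20 - 1*67)*G + L = (20 - 1*67)*(-8248) + 24 = (20 - 67)*(-8248) + 24 = -47*(-8248) + 24 = 387656 + 24 = 387680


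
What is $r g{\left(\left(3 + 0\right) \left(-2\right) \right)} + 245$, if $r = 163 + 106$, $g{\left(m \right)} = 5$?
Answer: $1590$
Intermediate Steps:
$r = 269$
$r g{\left(\left(3 + 0\right) \left(-2\right) \right)} + 245 = 269 \cdot 5 + 245 = 1345 + 245 = 1590$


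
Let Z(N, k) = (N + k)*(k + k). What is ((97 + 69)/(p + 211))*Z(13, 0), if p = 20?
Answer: 0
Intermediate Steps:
Z(N, k) = 2*k*(N + k) (Z(N, k) = (N + k)*(2*k) = 2*k*(N + k))
((97 + 69)/(p + 211))*Z(13, 0) = ((97 + 69)/(20 + 211))*(2*0*(13 + 0)) = (166/231)*(2*0*13) = (166*(1/231))*0 = (166/231)*0 = 0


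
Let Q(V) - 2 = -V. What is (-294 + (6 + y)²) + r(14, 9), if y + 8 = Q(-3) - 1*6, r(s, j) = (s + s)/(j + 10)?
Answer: -5387/19 ≈ -283.53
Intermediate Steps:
Q(V) = 2 - V
r(s, j) = 2*s/(10 + j) (r(s, j) = (2*s)/(10 + j) = 2*s/(10 + j))
y = -9 (y = -8 + ((2 - 1*(-3)) - 1*6) = -8 + ((2 + 3) - 6) = -8 + (5 - 6) = -8 - 1 = -9)
(-294 + (6 + y)²) + r(14, 9) = (-294 + (6 - 9)²) + 2*14/(10 + 9) = (-294 + (-3)²) + 2*14/19 = (-294 + 9) + 2*14*(1/19) = -285 + 28/19 = -5387/19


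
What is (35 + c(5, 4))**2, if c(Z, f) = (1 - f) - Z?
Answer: 729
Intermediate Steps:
c(Z, f) = 1 - Z - f
(35 + c(5, 4))**2 = (35 + (1 - 1*5 - 1*4))**2 = (35 + (1 - 5 - 4))**2 = (35 - 8)**2 = 27**2 = 729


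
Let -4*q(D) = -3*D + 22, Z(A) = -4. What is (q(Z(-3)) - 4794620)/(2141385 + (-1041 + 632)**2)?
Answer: -9589257/4617332 ≈ -2.0768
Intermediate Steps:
q(D) = -11/2 + 3*D/4 (q(D) = -(-3*D + 22)/4 = -(22 - 3*D)/4 = -11/2 + 3*D/4)
(q(Z(-3)) - 4794620)/(2141385 + (-1041 + 632)**2) = ((-11/2 + (3/4)*(-4)) - 4794620)/(2141385 + (-1041 + 632)**2) = ((-11/2 - 3) - 4794620)/(2141385 + (-409)**2) = (-17/2 - 4794620)/(2141385 + 167281) = -9589257/2/2308666 = -9589257/2*1/2308666 = -9589257/4617332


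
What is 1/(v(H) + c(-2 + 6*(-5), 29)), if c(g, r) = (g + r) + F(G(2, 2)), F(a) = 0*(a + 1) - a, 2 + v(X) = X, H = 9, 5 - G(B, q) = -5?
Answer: -⅙ ≈ -0.16667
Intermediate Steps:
G(B, q) = 10 (G(B, q) = 5 - 1*(-5) = 5 + 5 = 10)
v(X) = -2 + X
F(a) = -a (F(a) = 0*(1 + a) - a = 0 - a = -a)
c(g, r) = -10 + g + r (c(g, r) = (g + r) - 1*10 = (g + r) - 10 = -10 + g + r)
1/(v(H) + c(-2 + 6*(-5), 29)) = 1/((-2 + 9) + (-10 + (-2 + 6*(-5)) + 29)) = 1/(7 + (-10 + (-2 - 30) + 29)) = 1/(7 + (-10 - 32 + 29)) = 1/(7 - 13) = 1/(-6) = -⅙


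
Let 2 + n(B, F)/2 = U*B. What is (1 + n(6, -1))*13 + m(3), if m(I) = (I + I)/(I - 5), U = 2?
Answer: 270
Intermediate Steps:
n(B, F) = -4 + 4*B (n(B, F) = -4 + 2*(2*B) = -4 + 4*B)
m(I) = 2*I/(-5 + I) (m(I) = (2*I)/(-5 + I) = 2*I/(-5 + I))
(1 + n(6, -1))*13 + m(3) = (1 + (-4 + 4*6))*13 + 2*3/(-5 + 3) = (1 + (-4 + 24))*13 + 2*3/(-2) = (1 + 20)*13 + 2*3*(-½) = 21*13 - 3 = 273 - 3 = 270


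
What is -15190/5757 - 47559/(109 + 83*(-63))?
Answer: 196024363/29475840 ≈ 6.6503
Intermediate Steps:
-15190/5757 - 47559/(109 + 83*(-63)) = -15190*1/5757 - 47559/(109 - 5229) = -15190/5757 - 47559/(-5120) = -15190/5757 - 47559*(-1/5120) = -15190/5757 + 47559/5120 = 196024363/29475840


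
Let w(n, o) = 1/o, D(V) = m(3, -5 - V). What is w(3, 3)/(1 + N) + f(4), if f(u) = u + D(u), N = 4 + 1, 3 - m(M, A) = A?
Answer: 289/18 ≈ 16.056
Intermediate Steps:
m(M, A) = 3 - A
D(V) = 8 + V (D(V) = 3 - (-5 - V) = 3 + (5 + V) = 8 + V)
N = 5
f(u) = 8 + 2*u (f(u) = u + (8 + u) = 8 + 2*u)
w(3, 3)/(1 + N) + f(4) = 1/((1 + 5)*3) + (8 + 2*4) = (⅓)/6 + (8 + 8) = (⅙)*(⅓) + 16 = 1/18 + 16 = 289/18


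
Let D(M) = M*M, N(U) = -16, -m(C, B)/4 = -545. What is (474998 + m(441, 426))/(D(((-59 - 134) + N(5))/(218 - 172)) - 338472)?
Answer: -77669896/55089467 ≈ -1.4099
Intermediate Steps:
m(C, B) = 2180 (m(C, B) = -4*(-545) = 2180)
D(M) = M**2
(474998 + m(441, 426))/(D(((-59 - 134) + N(5))/(218 - 172)) - 338472) = (474998 + 2180)/((((-59 - 134) - 16)/(218 - 172))**2 - 338472) = 477178/(((-193 - 16)/46)**2 - 338472) = 477178/((-209*1/46)**2 - 338472) = 477178/((-209/46)**2 - 338472) = 477178/(43681/2116 - 338472) = 477178/(-716163071/2116) = 477178*(-2116/716163071) = -77669896/55089467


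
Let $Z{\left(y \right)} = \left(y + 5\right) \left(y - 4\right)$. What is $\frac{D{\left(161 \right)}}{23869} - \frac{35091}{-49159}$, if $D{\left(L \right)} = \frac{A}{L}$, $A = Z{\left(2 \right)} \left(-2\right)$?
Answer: $\frac{19264699453}{26987651933} \approx 0.71383$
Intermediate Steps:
$Z{\left(y \right)} = \left(-4 + y\right) \left(5 + y\right)$ ($Z{\left(y \right)} = \left(5 + y\right) \left(-4 + y\right) = \left(-4 + y\right) \left(5 + y\right)$)
$A = 28$ ($A = \left(-20 + 2 + 2^{2}\right) \left(-2\right) = \left(-20 + 2 + 4\right) \left(-2\right) = \left(-14\right) \left(-2\right) = 28$)
$D{\left(L \right)} = \frac{28}{L}$
$\frac{D{\left(161 \right)}}{23869} - \frac{35091}{-49159} = \frac{28 \cdot \frac{1}{161}}{23869} - \frac{35091}{-49159} = 28 \cdot \frac{1}{161} \cdot \frac{1}{23869} - - \frac{35091}{49159} = \frac{4}{23} \cdot \frac{1}{23869} + \frac{35091}{49159} = \frac{4}{548987} + \frac{35091}{49159} = \frac{19264699453}{26987651933}$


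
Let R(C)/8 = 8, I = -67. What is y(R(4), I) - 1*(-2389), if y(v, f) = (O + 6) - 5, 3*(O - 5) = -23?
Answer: 7162/3 ≈ 2387.3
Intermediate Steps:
O = -8/3 (O = 5 + (⅓)*(-23) = 5 - 23/3 = -8/3 ≈ -2.6667)
R(C) = 64 (R(C) = 8*8 = 64)
y(v, f) = -5/3 (y(v, f) = (-8/3 + 6) - 5 = 10/3 - 5 = -5/3)
y(R(4), I) - 1*(-2389) = -5/3 - 1*(-2389) = -5/3 + 2389 = 7162/3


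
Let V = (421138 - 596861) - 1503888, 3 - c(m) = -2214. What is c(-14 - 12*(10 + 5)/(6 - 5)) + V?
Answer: -1677394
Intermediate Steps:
c(m) = 2217 (c(m) = 3 - 1*(-2214) = 3 + 2214 = 2217)
V = -1679611 (V = -175723 - 1503888 = -1679611)
c(-14 - 12*(10 + 5)/(6 - 5)) + V = 2217 - 1679611 = -1677394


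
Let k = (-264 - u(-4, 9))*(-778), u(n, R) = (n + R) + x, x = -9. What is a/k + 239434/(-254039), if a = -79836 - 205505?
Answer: -120920451819/51387008920 ≈ -2.3531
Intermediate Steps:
u(n, R) = -9 + R + n (u(n, R) = (n + R) - 9 = (R + n) - 9 = -9 + R + n)
a = -285341
k = 202280 (k = (-264 - (-9 + 9 - 4))*(-778) = (-264 - 1*(-4))*(-778) = (-264 + 4)*(-778) = -260*(-778) = 202280)
a/k + 239434/(-254039) = -285341/202280 + 239434/(-254039) = -285341*1/202280 + 239434*(-1/254039) = -285341/202280 - 239434/254039 = -120920451819/51387008920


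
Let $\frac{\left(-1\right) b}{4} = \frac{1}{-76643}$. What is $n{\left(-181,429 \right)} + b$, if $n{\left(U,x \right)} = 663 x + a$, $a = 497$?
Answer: $\frac{21837430136}{76643} \approx 2.8492 \cdot 10^{5}$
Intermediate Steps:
$n{\left(U,x \right)} = 497 + 663 x$ ($n{\left(U,x \right)} = 663 x + 497 = 497 + 663 x$)
$b = \frac{4}{76643}$ ($b = - \frac{4}{-76643} = \left(-4\right) \left(- \frac{1}{76643}\right) = \frac{4}{76643} \approx 5.219 \cdot 10^{-5}$)
$n{\left(-181,429 \right)} + b = \left(497 + 663 \cdot 429\right) + \frac{4}{76643} = \left(497 + 284427\right) + \frac{4}{76643} = 284924 + \frac{4}{76643} = \frac{21837430136}{76643}$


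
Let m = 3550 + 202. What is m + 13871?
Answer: 17623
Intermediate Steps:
m = 3752
m + 13871 = 3752 + 13871 = 17623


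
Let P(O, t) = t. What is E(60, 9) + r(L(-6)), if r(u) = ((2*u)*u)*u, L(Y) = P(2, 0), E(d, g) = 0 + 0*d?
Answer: 0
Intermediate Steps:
E(d, g) = 0 (E(d, g) = 0 + 0 = 0)
L(Y) = 0
r(u) = 2*u**3 (r(u) = (2*u**2)*u = 2*u**3)
E(60, 9) + r(L(-6)) = 0 + 2*0**3 = 0 + 2*0 = 0 + 0 = 0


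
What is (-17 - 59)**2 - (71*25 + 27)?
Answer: 3974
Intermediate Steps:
(-17 - 59)**2 - (71*25 + 27) = (-76)**2 - (1775 + 27) = 5776 - 1*1802 = 5776 - 1802 = 3974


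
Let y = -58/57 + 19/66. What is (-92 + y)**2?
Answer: 1502415121/174724 ≈ 8598.8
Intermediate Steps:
y = -305/418 (y = -58*1/57 + 19*(1/66) = -58/57 + 19/66 = -305/418 ≈ -0.72966)
(-92 + y)**2 = (-92 - 305/418)**2 = (-38761/418)**2 = 1502415121/174724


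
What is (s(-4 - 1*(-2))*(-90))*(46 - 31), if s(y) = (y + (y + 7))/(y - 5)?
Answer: 4050/7 ≈ 578.57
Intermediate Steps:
s(y) = (7 + 2*y)/(-5 + y) (s(y) = (y + (7 + y))/(-5 + y) = (7 + 2*y)/(-5 + y))
(s(-4 - 1*(-2))*(-90))*(46 - 31) = (((7 + 2*(-4 - 1*(-2)))/(-5 + (-4 - 1*(-2))))*(-90))*(46 - 31) = (((7 + 2*(-4 + 2))/(-5 + (-4 + 2)))*(-90))*15 = (((7 + 2*(-2))/(-5 - 2))*(-90))*15 = (((7 - 4)/(-7))*(-90))*15 = (-⅐*3*(-90))*15 = -3/7*(-90)*15 = (270/7)*15 = 4050/7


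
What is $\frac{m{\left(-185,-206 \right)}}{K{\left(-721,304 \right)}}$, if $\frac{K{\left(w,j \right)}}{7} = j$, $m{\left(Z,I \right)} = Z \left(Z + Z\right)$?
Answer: $\frac{34225}{1064} \approx 32.166$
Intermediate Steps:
$m{\left(Z,I \right)} = 2 Z^{2}$ ($m{\left(Z,I \right)} = Z 2 Z = 2 Z^{2}$)
$K{\left(w,j \right)} = 7 j$
$\frac{m{\left(-185,-206 \right)}}{K{\left(-721,304 \right)}} = \frac{2 \left(-185\right)^{2}}{7 \cdot 304} = \frac{2 \cdot 34225}{2128} = 68450 \cdot \frac{1}{2128} = \frac{34225}{1064}$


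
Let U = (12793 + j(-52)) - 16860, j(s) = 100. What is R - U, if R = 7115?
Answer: 11082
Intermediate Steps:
U = -3967 (U = (12793 + 100) - 16860 = 12893 - 16860 = -3967)
R - U = 7115 - 1*(-3967) = 7115 + 3967 = 11082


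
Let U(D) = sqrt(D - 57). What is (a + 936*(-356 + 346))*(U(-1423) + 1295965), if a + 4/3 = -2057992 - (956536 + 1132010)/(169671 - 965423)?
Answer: -3197985040827125065/1193628 - 2467647691741*I*sqrt(370)/596814 ≈ -2.6792e+12 - 7.9533e+7*I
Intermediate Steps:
a = -2456475333661/1193628 (a = -4/3 + (-2057992 - (956536 + 1132010)/(169671 - 965423)) = -4/3 + (-2057992 - 2088546/(-795752)) = -4/3 + (-2057992 - 2088546*(-1)/795752) = -4/3 + (-2057992 - 1*(-1044273/397876)) = -4/3 + (-2057992 + 1044273/397876) = -4/3 - 818824580719/397876 = -2456475333661/1193628 ≈ -2.0580e+6)
U(D) = sqrt(-57 + D)
(a + 936*(-356 + 346))*(U(-1423) + 1295965) = (-2456475333661/1193628 + 936*(-356 + 346))*(sqrt(-57 - 1423) + 1295965) = (-2456475333661/1193628 + 936*(-10))*(sqrt(-1480) + 1295965) = (-2456475333661/1193628 - 9360)*(2*I*sqrt(370) + 1295965) = -2467647691741*(1295965 + 2*I*sqrt(370))/1193628 = -3197985040827125065/1193628 - 2467647691741*I*sqrt(370)/596814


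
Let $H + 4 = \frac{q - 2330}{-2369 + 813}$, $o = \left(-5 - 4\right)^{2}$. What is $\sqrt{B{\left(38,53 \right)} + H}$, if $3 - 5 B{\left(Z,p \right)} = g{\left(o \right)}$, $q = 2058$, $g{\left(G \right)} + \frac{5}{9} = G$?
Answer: $\frac{i \sqrt{657590885}}{5835} \approx 4.3948 i$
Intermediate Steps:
$o = 81$ ($o = \left(-9\right)^{2} = 81$)
$g{\left(G \right)} = - \frac{5}{9} + G$
$B{\left(Z,p \right)} = - \frac{697}{45}$ ($B{\left(Z,p \right)} = \frac{3}{5} - \frac{- \frac{5}{9} + 81}{5} = \frac{3}{5} - \frac{724}{45} = - \frac{697}{45}$)
$H = - \frac{1488}{389}$ ($H = -4 + \frac{2058 - 2330}{-2369 + 813} = -4 - \frac{272}{-1556} = -4 - - \frac{68}{389} = -4 + \frac{68}{389} = - \frac{1488}{389} \approx -3.8252$)
$\sqrt{B{\left(38,53 \right)} + H} = \sqrt{- \frac{697}{45} - \frac{1488}{389}} = \sqrt{- \frac{338093}{17505}} = \frac{i \sqrt{657590885}}{5835}$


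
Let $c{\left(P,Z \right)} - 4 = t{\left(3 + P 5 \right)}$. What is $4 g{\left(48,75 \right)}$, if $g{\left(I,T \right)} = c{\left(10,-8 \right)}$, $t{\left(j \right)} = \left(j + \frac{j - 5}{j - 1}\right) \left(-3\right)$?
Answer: $- \frac{8204}{13} \approx -631.08$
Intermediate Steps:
$t{\left(j \right)} = - 3 j - \frac{3 \left(-5 + j\right)}{-1 + j}$ ($t{\left(j \right)} = \left(j + \frac{-5 + j}{-1 + j}\right) \left(-3\right) = - 3 j - \frac{3 \left(-5 + j\right)}{-1 + j}$)
$c{\left(P,Z \right)} = 4 + \frac{3 \left(5 - \left(3 + 5 P\right)^{2}\right)}{2 + 5 P}$ ($c{\left(P,Z \right)} = 4 + \frac{3 \left(5 - \left(3 + P 5\right)^{2}\right)}{-1 + \left(3 + P 5\right)} = 4 + \frac{3 \left(5 - \left(3 + 5 P\right)^{2}\right)}{-1 + \left(3 + 5 P\right)} = 4 + \frac{3 \left(5 - \left(3 + 5 P\right)^{2}\right)}{2 + 5 P}$)
$g{\left(I,T \right)} = - \frac{2051}{13}$ ($g{\left(I,T \right)} = \frac{-4 - 75 \cdot 10^{2} - 700}{2 + 5 \cdot 10} = \frac{-4 - 7500 - 700}{2 + 50} = \frac{-4 - 7500 - 700}{52} = \frac{1}{52} \left(-8204\right) = - \frac{2051}{13}$)
$4 g{\left(48,75 \right)} = 4 \left(- \frac{2051}{13}\right) = - \frac{8204}{13}$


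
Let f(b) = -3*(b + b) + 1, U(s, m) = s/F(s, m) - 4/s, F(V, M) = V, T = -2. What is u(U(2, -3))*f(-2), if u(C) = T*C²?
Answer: -26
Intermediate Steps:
U(s, m) = 1 - 4/s (U(s, m) = s/s - 4/s = 1 - 4/s)
u(C) = -2*C²
f(b) = 1 - 6*b (f(b) = -6*b + 1 = 1 - 6*b)
u(U(2, -3))*f(-2) = (-2*(-4 + 2)²/4)*(1 - 6*(-2)) = (-2*1²)*(1 + 12) = -2*(-1)²*13 = -2*1*13 = -2*13 = -26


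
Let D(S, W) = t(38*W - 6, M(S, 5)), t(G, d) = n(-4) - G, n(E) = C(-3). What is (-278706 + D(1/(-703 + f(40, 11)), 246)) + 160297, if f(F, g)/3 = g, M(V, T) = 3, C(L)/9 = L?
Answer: -127778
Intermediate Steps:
C(L) = 9*L
n(E) = -27 (n(E) = 9*(-3) = -27)
f(F, g) = 3*g
t(G, d) = -27 - G
D(S, W) = -21 - 38*W (D(S, W) = -27 - (38*W - 6) = -27 - (-6 + 38*W) = -27 + (6 - 38*W) = -21 - 38*W)
(-278706 + D(1/(-703 + f(40, 11)), 246)) + 160297 = (-278706 + (-21 - 38*246)) + 160297 = (-278706 + (-21 - 9348)) + 160297 = (-278706 - 9369) + 160297 = -288075 + 160297 = -127778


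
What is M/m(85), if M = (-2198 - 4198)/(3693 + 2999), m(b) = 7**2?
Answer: -1599/81977 ≈ -0.019505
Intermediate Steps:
m(b) = 49
M = -1599/1673 (M = -6396/6692 = -6396*1/6692 = -1599/1673 ≈ -0.95577)
M/m(85) = -1599/1673/49 = -1599/1673*1/49 = -1599/81977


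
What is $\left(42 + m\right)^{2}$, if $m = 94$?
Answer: $18496$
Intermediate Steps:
$\left(42 + m\right)^{2} = \left(42 + 94\right)^{2} = 136^{2} = 18496$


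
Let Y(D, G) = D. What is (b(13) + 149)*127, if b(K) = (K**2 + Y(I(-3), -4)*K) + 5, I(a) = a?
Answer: 36068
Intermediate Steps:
b(K) = 5 + K**2 - 3*K (b(K) = (K**2 - 3*K) + 5 = 5 + K**2 - 3*K)
(b(13) + 149)*127 = ((5 + 13**2 - 3*13) + 149)*127 = ((5 + 169 - 39) + 149)*127 = (135 + 149)*127 = 284*127 = 36068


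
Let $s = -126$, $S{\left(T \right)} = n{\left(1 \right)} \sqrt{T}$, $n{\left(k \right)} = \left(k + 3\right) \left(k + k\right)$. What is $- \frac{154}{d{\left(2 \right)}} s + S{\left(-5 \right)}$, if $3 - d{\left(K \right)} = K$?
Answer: $19404 + 8 i \sqrt{5} \approx 19404.0 + 17.889 i$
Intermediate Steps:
$n{\left(k \right)} = 2 k \left(3 + k\right)$ ($n{\left(k \right)} = \left(3 + k\right) 2 k = 2 k \left(3 + k\right)$)
$d{\left(K \right)} = 3 - K$
$S{\left(T \right)} = 8 \sqrt{T}$ ($S{\left(T \right)} = 2 \cdot 1 \left(3 + 1\right) \sqrt{T} = 2 \cdot 1 \cdot 4 \sqrt{T} = 8 \sqrt{T}$)
$- \frac{154}{d{\left(2 \right)}} s + S{\left(-5 \right)} = - \frac{154}{3 - 2} \left(-126\right) + 8 \sqrt{-5} = - \frac{154}{3 - 2} \left(-126\right) + 8 i \sqrt{5} = - \frac{154}{1} \left(-126\right) + 8 i \sqrt{5} = \left(-154\right) 1 \left(-126\right) + 8 i \sqrt{5} = \left(-154\right) \left(-126\right) + 8 i \sqrt{5} = 19404 + 8 i \sqrt{5}$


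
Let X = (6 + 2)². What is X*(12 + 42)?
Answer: 3456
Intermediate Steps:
X = 64 (X = 8² = 64)
X*(12 + 42) = 64*(12 + 42) = 64*54 = 3456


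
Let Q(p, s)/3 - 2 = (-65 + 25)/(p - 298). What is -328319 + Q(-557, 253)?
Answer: -18713833/57 ≈ -3.2831e+5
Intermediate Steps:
Q(p, s) = 6 - 120/(-298 + p) (Q(p, s) = 6 + 3*((-65 + 25)/(p - 298)) = 6 + 3*(-40/(-298 + p)) = 6 - 120/(-298 + p))
-328319 + Q(-557, 253) = -328319 + 6*(-318 - 557)/(-298 - 557) = -328319 + 6*(-875)/(-855) = -328319 + 6*(-1/855)*(-875) = -328319 + 350/57 = -18713833/57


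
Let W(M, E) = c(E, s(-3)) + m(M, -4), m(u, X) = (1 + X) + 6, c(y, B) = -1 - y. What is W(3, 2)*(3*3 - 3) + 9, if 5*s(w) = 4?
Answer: 9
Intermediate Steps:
s(w) = 4/5 (s(w) = (1/5)*4 = 4/5)
m(u, X) = 7 + X
W(M, E) = 2 - E (W(M, E) = (-1 - E) + (7 - 4) = (-1 - E) + 3 = 2 - E)
W(3, 2)*(3*3 - 3) + 9 = (2 - 1*2)*(3*3 - 3) + 9 = (2 - 2)*(9 - 3) + 9 = 0*6 + 9 = 0 + 9 = 9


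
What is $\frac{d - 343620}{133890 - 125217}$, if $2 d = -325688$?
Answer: $- \frac{10336}{177} \approx -58.396$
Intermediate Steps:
$d = -162844$ ($d = \frac{1}{2} \left(-325688\right) = -162844$)
$\frac{d - 343620}{133890 - 125217} = \frac{-162844 - 343620}{133890 - 125217} = - \frac{506464}{8673} = \left(-506464\right) \frac{1}{8673} = - \frac{10336}{177}$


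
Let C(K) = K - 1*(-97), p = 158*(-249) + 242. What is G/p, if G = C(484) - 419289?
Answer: 104677/9775 ≈ 10.709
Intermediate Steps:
p = -39100 (p = -39342 + 242 = -39100)
C(K) = 97 + K (C(K) = K + 97 = 97 + K)
G = -418708 (G = (97 + 484) - 419289 = 581 - 419289 = -418708)
G/p = -418708/(-39100) = -418708*(-1/39100) = 104677/9775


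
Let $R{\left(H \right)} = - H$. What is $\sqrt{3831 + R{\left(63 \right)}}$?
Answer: $2 \sqrt{942} \approx 61.384$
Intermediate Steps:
$\sqrt{3831 + R{\left(63 \right)}} = \sqrt{3831 - 63} = \sqrt{3768} = 2 \sqrt{942}$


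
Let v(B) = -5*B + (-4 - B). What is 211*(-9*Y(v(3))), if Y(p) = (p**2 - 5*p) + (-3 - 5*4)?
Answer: -1084329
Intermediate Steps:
v(B) = -4 - 6*B
Y(p) = -23 + p**2 - 5*p (Y(p) = (p**2 - 5*p) + (-3 - 20) = (p**2 - 5*p) - 23 = -23 + p**2 - 5*p)
211*(-9*Y(v(3))) = 211*(-9*(-23 + (-4 - 6*3)**2 - 5*(-4 - 6*3))) = 211*(-9*(-23 + (-4 - 18)**2 - 5*(-4 - 18))) = 211*(-9*(-23 + (-22)**2 - 5*(-22))) = 211*(-9*(-23 + 484 + 110)) = 211*(-9*571) = 211*(-5139) = -1084329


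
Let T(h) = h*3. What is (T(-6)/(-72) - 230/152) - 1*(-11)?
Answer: 185/19 ≈ 9.7368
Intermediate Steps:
T(h) = 3*h
(T(-6)/(-72) - 230/152) - 1*(-11) = ((3*(-6))/(-72) - 230/152) - 1*(-11) = (-18*(-1/72) - 230*1/152) + 11 = (¼ - 115/76) + 11 = -24/19 + 11 = 185/19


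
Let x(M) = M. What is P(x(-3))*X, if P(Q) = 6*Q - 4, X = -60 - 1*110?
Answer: 3740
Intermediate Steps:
X = -170 (X = -60 - 110 = -170)
P(Q) = -4 + 6*Q
P(x(-3))*X = (-4 + 6*(-3))*(-170) = (-4 - 18)*(-170) = -22*(-170) = 3740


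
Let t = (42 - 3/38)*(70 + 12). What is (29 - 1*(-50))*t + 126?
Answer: 5162121/19 ≈ 2.7169e+5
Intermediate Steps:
t = 65313/19 (t = (42 - 3*1/38)*82 = (42 - 3/38)*82 = (1593/38)*82 = 65313/19 ≈ 3437.5)
(29 - 1*(-50))*t + 126 = (29 - 1*(-50))*(65313/19) + 126 = (29 + 50)*(65313/19) + 126 = 79*(65313/19) + 126 = 5159727/19 + 126 = 5162121/19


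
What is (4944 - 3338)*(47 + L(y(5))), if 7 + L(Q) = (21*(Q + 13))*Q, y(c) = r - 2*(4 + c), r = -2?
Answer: 4785880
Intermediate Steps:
y(c) = -10 - 2*c (y(c) = -2 - 2*(4 + c) = -2 + (-8 - 2*c) = -10 - 2*c)
L(Q) = -7 + Q*(273 + 21*Q) (L(Q) = -7 + (21*(Q + 13))*Q = -7 + (21*(13 + Q))*Q = -7 + (273 + 21*Q)*Q = -7 + Q*(273 + 21*Q))
(4944 - 3338)*(47 + L(y(5))) = (4944 - 3338)*(47 + (-7 + 21*(-10 - 2*5)² + 273*(-10 - 2*5))) = 1606*(47 + (-7 + 21*(-10 - 10)² + 273*(-10 - 10))) = 1606*(47 + (-7 + 21*(-20)² + 273*(-20))) = 1606*(47 + (-7 + 21*400 - 5460)) = 1606*(47 + (-7 + 8400 - 5460)) = 1606*(47 + 2933) = 1606*2980 = 4785880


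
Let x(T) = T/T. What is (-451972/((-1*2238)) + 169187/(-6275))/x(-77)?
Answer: 1228741897/7021725 ≈ 174.99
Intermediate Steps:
x(T) = 1
(-451972/((-1*2238)) + 169187/(-6275))/x(-77) = (-451972/((-1*2238)) + 169187/(-6275))/1 = (-451972/(-2238) + 169187*(-1/6275))*1 = (-451972*(-1/2238) - 169187/6275)*1 = (225986/1119 - 169187/6275)*1 = (1228741897/7021725)*1 = 1228741897/7021725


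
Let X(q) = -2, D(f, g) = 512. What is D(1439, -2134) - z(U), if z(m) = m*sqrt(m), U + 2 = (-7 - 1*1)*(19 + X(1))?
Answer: 512 + 138*I*sqrt(138) ≈ 512.0 + 1621.1*I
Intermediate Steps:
U = -138 (U = -2 + (-7 - 1*1)*(19 - 2) = -2 + (-7 - 1)*17 = -2 - 8*17 = -2 - 136 = -138)
z(m) = m**(3/2)
D(1439, -2134) - z(U) = 512 - (-138)**(3/2) = 512 - (-138)*I*sqrt(138) = 512 + 138*I*sqrt(138)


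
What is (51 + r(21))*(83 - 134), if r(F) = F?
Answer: -3672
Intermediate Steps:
(51 + r(21))*(83 - 134) = (51 + 21)*(83 - 134) = 72*(-51) = -3672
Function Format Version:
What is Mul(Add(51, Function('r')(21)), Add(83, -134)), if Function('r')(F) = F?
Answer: -3672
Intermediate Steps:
Mul(Add(51, Function('r')(21)), Add(83, -134)) = Mul(Add(51, 21), Add(83, -134)) = Mul(72, -51) = -3672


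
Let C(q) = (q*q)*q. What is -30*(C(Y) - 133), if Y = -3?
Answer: 4800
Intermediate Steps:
C(q) = q³ (C(q) = q²*q = q³)
-30*(C(Y) - 133) = -30*((-3)³ - 133) = -30*(-27 - 133) = -30*(-160) = 4800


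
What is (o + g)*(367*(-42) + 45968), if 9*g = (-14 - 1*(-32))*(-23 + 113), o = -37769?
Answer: -1148494306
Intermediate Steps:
g = 180 (g = ((-14 - 1*(-32))*(-23 + 113))/9 = ((-14 + 32)*90)/9 = (18*90)/9 = (⅑)*1620 = 180)
(o + g)*(367*(-42) + 45968) = (-37769 + 180)*(367*(-42) + 45968) = -37589*(-15414 + 45968) = -37589*30554 = -1148494306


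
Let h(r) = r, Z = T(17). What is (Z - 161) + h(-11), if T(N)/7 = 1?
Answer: -165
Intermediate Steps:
T(N) = 7 (T(N) = 7*1 = 7)
Z = 7
(Z - 161) + h(-11) = (7 - 161) - 11 = -154 - 11 = -165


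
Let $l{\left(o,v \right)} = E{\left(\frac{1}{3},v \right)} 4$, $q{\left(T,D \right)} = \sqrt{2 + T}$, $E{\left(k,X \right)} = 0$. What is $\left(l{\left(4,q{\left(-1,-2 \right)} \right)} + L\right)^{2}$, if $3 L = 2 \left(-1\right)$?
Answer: $\frac{4}{9} \approx 0.44444$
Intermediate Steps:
$L = - \frac{2}{3}$ ($L = \frac{2 \left(-1\right)}{3} = \frac{1}{3} \left(-2\right) = - \frac{2}{3} \approx -0.66667$)
$l{\left(o,v \right)} = 0$ ($l{\left(o,v \right)} = 0 \cdot 4 = 0$)
$\left(l{\left(4,q{\left(-1,-2 \right)} \right)} + L\right)^{2} = \left(0 - \frac{2}{3}\right)^{2} = \left(- \frac{2}{3}\right)^{2} = \frac{4}{9}$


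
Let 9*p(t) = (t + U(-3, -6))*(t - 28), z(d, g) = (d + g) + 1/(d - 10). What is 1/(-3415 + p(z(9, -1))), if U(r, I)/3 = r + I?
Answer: -3/10105 ≈ -0.00029688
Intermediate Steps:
U(r, I) = 3*I + 3*r (U(r, I) = 3*(r + I) = 3*(I + r) = 3*I + 3*r)
z(d, g) = d + g + 1/(-10 + d) (z(d, g) = (d + g) + 1/(-10 + d) = d + g + 1/(-10 + d))
p(t) = (-28 + t)*(-27 + t)/9 (p(t) = ((t + (3*(-6) + 3*(-3)))*(t - 28))/9 = ((t + (-18 - 9))*(-28 + t))/9 = ((t - 27)*(-28 + t))/9 = ((-27 + t)*(-28 + t))/9 = ((-28 + t)*(-27 + t))/9 = (-28 + t)*(-27 + t)/9)
1/(-3415 + p(z(9, -1))) = 1/(-3415 + (84 - 55*(1 + 9**2 - 10*9 - 10*(-1) + 9*(-1))/(9*(-10 + 9)) + ((1 + 9**2 - 10*9 - 10*(-1) + 9*(-1))/(-10 + 9))**2/9)) = 1/(-3415 + (84 - 55*(1 + 81 - 90 + 10 - 9)/(9*(-1)) + ((1 + 81 - 90 + 10 - 9)/(-1))**2/9)) = 1/(-3415 + (84 - (-55)*(-7)/9 + (-1*(-7))**2/9)) = 1/(-3415 + (84 - 55/9*7 + (1/9)*7**2)) = 1/(-3415 + (84 - 385/9 + (1/9)*49)) = 1/(-3415 + (84 - 385/9 + 49/9)) = 1/(-3415 + 140/3) = 1/(-10105/3) = -3/10105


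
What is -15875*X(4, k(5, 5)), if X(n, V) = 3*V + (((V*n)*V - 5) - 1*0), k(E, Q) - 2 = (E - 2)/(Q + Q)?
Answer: -732155/2 ≈ -3.6608e+5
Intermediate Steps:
k(E, Q) = 2 + (-2 + E)/(2*Q) (k(E, Q) = 2 + (E - 2)/(Q + Q) = 2 + (-2 + E)/((2*Q)) = 2 + (-2 + E)*(1/(2*Q)) = 2 + (-2 + E)/(2*Q))
X(n, V) = -5 + 3*V + n*V² (X(n, V) = 3*V + ((n*V² - 5) + 0) = 3*V + ((-5 + n*V²) + 0) = 3*V + (-5 + n*V²) = -5 + 3*V + n*V²)
-15875*X(4, k(5, 5)) = -15875*(-5 + 3*((½)*(-2 + 5 + 4*5)/5) + 4*((½)*(-2 + 5 + 4*5)/5)²) = -15875*(-5 + 3*((½)*(⅕)*(-2 + 5 + 20)) + 4*((½)*(⅕)*(-2 + 5 + 20))²) = -15875*(-5 + 3*((½)*(⅕)*23) + 4*((½)*(⅕)*23)²) = -15875*(-5 + 3*(23/10) + 4*(23/10)²) = -15875*(-5 + 69/10 + 4*(529/100)) = -15875*(-5 + 69/10 + 529/25) = -15875*1153/50 = -732155/2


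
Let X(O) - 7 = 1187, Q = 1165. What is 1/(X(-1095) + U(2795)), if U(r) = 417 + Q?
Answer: 1/2776 ≈ 0.00036023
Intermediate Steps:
X(O) = 1194 (X(O) = 7 + 1187 = 1194)
U(r) = 1582 (U(r) = 417 + 1165 = 1582)
1/(X(-1095) + U(2795)) = 1/(1194 + 1582) = 1/2776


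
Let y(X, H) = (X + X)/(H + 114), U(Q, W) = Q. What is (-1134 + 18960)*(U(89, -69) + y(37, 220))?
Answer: 265607400/167 ≈ 1.5905e+6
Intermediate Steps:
y(X, H) = 2*X/(114 + H) (y(X, H) = (2*X)/(114 + H) = 2*X/(114 + H))
(-1134 + 18960)*(U(89, -69) + y(37, 220)) = (-1134 + 18960)*(89 + 2*37/(114 + 220)) = 17826*(89 + 2*37/334) = 17826*(89 + 2*37*(1/334)) = 17826*(89 + 37/167) = 17826*(14900/167) = 265607400/167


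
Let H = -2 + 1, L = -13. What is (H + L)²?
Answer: 196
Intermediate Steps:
H = -1
(H + L)² = (-1 - 13)² = (-14)² = 196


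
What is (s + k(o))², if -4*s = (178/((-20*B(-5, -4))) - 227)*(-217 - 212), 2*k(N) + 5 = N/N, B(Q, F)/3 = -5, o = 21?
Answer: 23588729653329/40000 ≈ 5.8972e+8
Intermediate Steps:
B(Q, F) = -15 (B(Q, F) = 3*(-5) = -15)
k(N) = -2 (k(N) = -5/2 + (N/N)/2 = -5/2 + (½)*1 = -5/2 + ½ = -2)
s = -4856423/200 (s = -(178/((-20*(-15))) - 227)*(-217 - 212)/4 = -(178/300 - 227)*(-429)/4 = -(178*(1/300) - 227)*(-429)/4 = -(89/150 - 227)*(-429)/4 = -(-33961)*(-429)/600 = -¼*4856423/50 = -4856423/200 ≈ -24282.)
(s + k(o))² = (-4856423/200 - 2)² = (-4856823/200)² = 23588729653329/40000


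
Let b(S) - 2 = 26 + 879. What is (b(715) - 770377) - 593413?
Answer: -1362883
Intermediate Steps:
b(S) = 907 (b(S) = 2 + (26 + 879) = 2 + 905 = 907)
(b(715) - 770377) - 593413 = (907 - 770377) - 593413 = -769470 - 593413 = -1362883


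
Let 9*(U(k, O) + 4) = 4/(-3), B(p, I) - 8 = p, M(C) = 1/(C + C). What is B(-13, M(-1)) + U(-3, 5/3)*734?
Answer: -82343/27 ≈ -3049.7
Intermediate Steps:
M(C) = 1/(2*C)
B(p, I) = 8 + p
U(k, O) = -112/27 (U(k, O) = -4 + (4/(-3))/9 = -4 + (4*(-1/3))/9 = -4 + (1/9)*(-4/3) = -4 - 4/27 = -112/27)
B(-13, M(-1)) + U(-3, 5/3)*734 = (8 - 13) - 112/27*734 = -5 - 82208/27 = -82343/27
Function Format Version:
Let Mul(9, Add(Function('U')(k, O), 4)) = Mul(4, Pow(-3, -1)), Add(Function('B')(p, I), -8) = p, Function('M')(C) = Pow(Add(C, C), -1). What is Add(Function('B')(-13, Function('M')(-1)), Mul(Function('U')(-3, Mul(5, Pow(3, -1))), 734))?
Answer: Rational(-82343, 27) ≈ -3049.7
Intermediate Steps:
Function('M')(C) = Mul(Rational(1, 2), Pow(C, -1)) (Function('M')(C) = Pow(Mul(2, C), -1) = Mul(Rational(1, 2), Pow(C, -1)))
Function('B')(p, I) = Add(8, p)
Function('U')(k, O) = Rational(-112, 27) (Function('U')(k, O) = Add(-4, Mul(Rational(1, 9), Mul(4, Pow(-3, -1)))) = Add(-4, Mul(Rational(1, 9), Mul(4, Rational(-1, 3)))) = Add(-4, Mul(Rational(1, 9), Rational(-4, 3))) = Add(-4, Rational(-4, 27)) = Rational(-112, 27))
Add(Function('B')(-13, Function('M')(-1)), Mul(Function('U')(-3, Mul(5, Pow(3, -1))), 734)) = Add(Add(8, -13), Mul(Rational(-112, 27), 734)) = Add(-5, Rational(-82208, 27)) = Rational(-82343, 27)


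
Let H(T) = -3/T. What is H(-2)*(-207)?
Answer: -621/2 ≈ -310.50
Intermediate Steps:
H(-2)*(-207) = -3/(-2)*(-207) = -3*(-½)*(-207) = (3/2)*(-207) = -621/2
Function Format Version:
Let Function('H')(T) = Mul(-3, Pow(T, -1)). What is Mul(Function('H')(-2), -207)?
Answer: Rational(-621, 2) ≈ -310.50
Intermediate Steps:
Mul(Function('H')(-2), -207) = Mul(Mul(-3, Pow(-2, -1)), -207) = Mul(Mul(-3, Rational(-1, 2)), -207) = Mul(Rational(3, 2), -207) = Rational(-621, 2)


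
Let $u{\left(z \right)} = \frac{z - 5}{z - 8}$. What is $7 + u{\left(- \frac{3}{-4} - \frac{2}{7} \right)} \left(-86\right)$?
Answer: $- \frac{9445}{211} \approx -44.763$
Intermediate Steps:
$u{\left(z \right)} = \frac{-5 + z}{-8 + z}$
$7 + u{\left(- \frac{3}{-4} - \frac{2}{7} \right)} \left(-86\right) = 7 + \frac{-5 - \left(- \frac{3}{4} + \frac{2}{7}\right)}{-8 - \left(- \frac{3}{4} + \frac{2}{7}\right)} \left(-86\right) = 7 + \frac{-5 - - \frac{13}{28}}{-8 - - \frac{13}{28}} \left(-86\right) = 7 + \frac{-5 + \left(\frac{3}{4} - \frac{2}{7}\right)}{-8 + \left(\frac{3}{4} - \frac{2}{7}\right)} \left(-86\right) = 7 + \frac{-5 + \frac{13}{28}}{-8 + \frac{13}{28}} \left(-86\right) = 7 + \frac{1}{- \frac{211}{28}} \left(- \frac{127}{28}\right) \left(-86\right) = 7 + \left(- \frac{28}{211}\right) \left(- \frac{127}{28}\right) \left(-86\right) = 7 + \frac{127}{211} \left(-86\right) = 7 - \frac{10922}{211} = - \frac{9445}{211}$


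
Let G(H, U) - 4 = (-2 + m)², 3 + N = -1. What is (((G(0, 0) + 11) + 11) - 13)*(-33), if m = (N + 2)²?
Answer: -561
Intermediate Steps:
N = -4 (N = -3 - 1 = -4)
m = 4 (m = (-4 + 2)² = (-2)² = 4)
G(H, U) = 8 (G(H, U) = 4 + (-2 + 4)² = 4 + 2² = 4 + 4 = 8)
(((G(0, 0) + 11) + 11) - 13)*(-33) = (((8 + 11) + 11) - 13)*(-33) = ((19 + 11) - 13)*(-33) = (30 - 13)*(-33) = 17*(-33) = -561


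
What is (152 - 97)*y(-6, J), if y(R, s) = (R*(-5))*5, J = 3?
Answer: 8250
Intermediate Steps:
y(R, s) = -25*R (y(R, s) = -5*R*5 = -25*R)
(152 - 97)*y(-6, J) = (152 - 97)*(-25*(-6)) = 55*150 = 8250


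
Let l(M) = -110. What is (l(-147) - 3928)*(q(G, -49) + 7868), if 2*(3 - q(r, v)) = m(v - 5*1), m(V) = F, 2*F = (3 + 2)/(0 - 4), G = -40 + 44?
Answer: -254274879/8 ≈ -3.1784e+7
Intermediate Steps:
G = 4
F = -5/8 (F = ((3 + 2)/(0 - 4))/2 = (5/(-4))/2 = (5*(-¼))/2 = (½)*(-5/4) = -5/8 ≈ -0.62500)
m(V) = -5/8
q(r, v) = 53/16 (q(r, v) = 3 - ½*(-5/8) = 3 + 5/16 = 53/16)
(l(-147) - 3928)*(q(G, -49) + 7868) = (-110 - 3928)*(53/16 + 7868) = -4038*125941/16 = -254274879/8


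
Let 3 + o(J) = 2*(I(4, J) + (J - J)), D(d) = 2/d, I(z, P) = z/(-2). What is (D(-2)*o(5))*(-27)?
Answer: -189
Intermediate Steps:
I(z, P) = -z/2 (I(z, P) = z*(-½) = -z/2)
o(J) = -7 (o(J) = -3 + 2*(-½*4 + (J - J)) = -3 + 2*(-2 + 0) = -3 + 2*(-2) = -3 - 4 = -7)
(D(-2)*o(5))*(-27) = ((2/(-2))*(-7))*(-27) = ((2*(-½))*(-7))*(-27) = -1*(-7)*(-27) = 7*(-27) = -189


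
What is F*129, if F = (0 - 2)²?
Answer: 516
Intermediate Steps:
F = 4 (F = (-2)² = 4)
F*129 = 4*129 = 516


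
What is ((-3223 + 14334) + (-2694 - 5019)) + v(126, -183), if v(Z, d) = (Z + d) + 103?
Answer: 3444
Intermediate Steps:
v(Z, d) = 103 + Z + d
((-3223 + 14334) + (-2694 - 5019)) + v(126, -183) = ((-3223 + 14334) + (-2694 - 5019)) + (103 + 126 - 183) = (11111 - 7713) + 46 = 3398 + 46 = 3444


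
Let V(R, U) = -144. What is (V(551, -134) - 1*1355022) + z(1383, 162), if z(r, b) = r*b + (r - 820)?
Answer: -1130557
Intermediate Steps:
z(r, b) = -820 + r + b*r (z(r, b) = b*r + (-820 + r) = -820 + r + b*r)
(V(551, -134) - 1*1355022) + z(1383, 162) = (-144 - 1*1355022) + (-820 + 1383 + 162*1383) = (-144 - 1355022) + (-820 + 1383 + 224046) = -1355166 + 224609 = -1130557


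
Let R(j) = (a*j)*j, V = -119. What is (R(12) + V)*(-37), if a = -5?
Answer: 31043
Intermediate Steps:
R(j) = -5*j**2 (R(j) = (-5*j)*j = -5*j**2)
(R(12) + V)*(-37) = (-5*12**2 - 119)*(-37) = (-5*144 - 119)*(-37) = (-720 - 119)*(-37) = -839*(-37) = 31043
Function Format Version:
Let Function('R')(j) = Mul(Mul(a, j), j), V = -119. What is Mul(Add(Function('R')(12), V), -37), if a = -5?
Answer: 31043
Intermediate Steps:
Function('R')(j) = Mul(-5, Pow(j, 2)) (Function('R')(j) = Mul(Mul(-5, j), j) = Mul(-5, Pow(j, 2)))
Mul(Add(Function('R')(12), V), -37) = Mul(Add(Mul(-5, Pow(12, 2)), -119), -37) = Mul(Add(Mul(-5, 144), -119), -37) = Mul(Add(-720, -119), -37) = Mul(-839, -37) = 31043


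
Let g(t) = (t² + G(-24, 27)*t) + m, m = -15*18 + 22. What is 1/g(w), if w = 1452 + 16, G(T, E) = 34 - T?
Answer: 1/2239920 ≈ 4.4644e-7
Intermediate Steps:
m = -248 (m = -270 + 22 = -248)
w = 1468
g(t) = -248 + t² + 58*t (g(t) = (t² + (34 - 1*(-24))*t) - 248 = (t² + (34 + 24)*t) - 248 = (t² + 58*t) - 248 = -248 + t² + 58*t)
1/g(w) = 1/(-248 + 1468² + 58*1468) = 1/(-248 + 2155024 + 85144) = 1/2239920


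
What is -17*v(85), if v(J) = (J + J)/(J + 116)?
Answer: -2890/201 ≈ -14.378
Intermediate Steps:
v(J) = 2*J/(116 + J) (v(J) = (2*J)/(116 + J) = 2*J/(116 + J))
-17*v(85) = -34*85/(116 + 85) = -34*85/201 = -17*170/201 = -2890/201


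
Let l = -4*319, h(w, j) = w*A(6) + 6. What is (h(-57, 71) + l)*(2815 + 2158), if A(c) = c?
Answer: -8016476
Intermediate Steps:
h(w, j) = 6 + 6*w (h(w, j) = w*6 + 6 = 6*w + 6 = 6 + 6*w)
l = -1276
(h(-57, 71) + l)*(2815 + 2158) = ((6 + 6*(-57)) - 1276)*(2815 + 2158) = ((6 - 342) - 1276)*4973 = (-336 - 1276)*4973 = -1612*4973 = -8016476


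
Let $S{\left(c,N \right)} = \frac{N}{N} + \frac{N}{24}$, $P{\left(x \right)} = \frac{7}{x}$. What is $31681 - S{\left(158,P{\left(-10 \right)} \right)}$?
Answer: $\frac{7603207}{240} \approx 31680.0$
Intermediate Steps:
$S{\left(c,N \right)} = 1 + \frac{N}{24}$ ($S{\left(c,N \right)} = 1 + N \frac{1}{24} = 1 + \frac{N}{24}$)
$31681 - S{\left(158,P{\left(-10 \right)} \right)} = 31681 - \left(1 + \frac{7 \frac{1}{-10}}{24}\right) = 31681 - \left(1 + \frac{7 \left(- \frac{1}{10}\right)}{24}\right) = 31681 - \left(1 + \frac{1}{24} \left(- \frac{7}{10}\right)\right) = 31681 - \left(1 - \frac{7}{240}\right) = 31681 - \frac{233}{240} = \frac{7603207}{240}$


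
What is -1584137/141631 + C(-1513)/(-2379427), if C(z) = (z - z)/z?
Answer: -1584137/141631 ≈ -11.185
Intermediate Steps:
C(z) = 0 (C(z) = 0/z = 0)
-1584137/141631 + C(-1513)/(-2379427) = -1584137/141631 + 0/(-2379427) = -1584137*1/141631 + 0*(-1/2379427) = -1584137/141631 + 0 = -1584137/141631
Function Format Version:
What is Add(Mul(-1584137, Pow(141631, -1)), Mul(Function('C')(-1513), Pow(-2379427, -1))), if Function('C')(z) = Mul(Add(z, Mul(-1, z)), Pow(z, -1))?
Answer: Rational(-1584137, 141631) ≈ -11.185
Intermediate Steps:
Function('C')(z) = 0 (Function('C')(z) = Mul(0, Pow(z, -1)) = 0)
Add(Mul(-1584137, Pow(141631, -1)), Mul(Function('C')(-1513), Pow(-2379427, -1))) = Add(Mul(-1584137, Pow(141631, -1)), Mul(0, Pow(-2379427, -1))) = Add(Mul(-1584137, Rational(1, 141631)), Mul(0, Rational(-1, 2379427))) = Add(Rational(-1584137, 141631), 0) = Rational(-1584137, 141631)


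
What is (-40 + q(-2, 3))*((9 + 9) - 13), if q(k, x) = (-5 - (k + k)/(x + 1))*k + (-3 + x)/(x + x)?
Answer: -160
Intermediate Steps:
q(k, x) = k*(-5 - 2*k/(1 + x)) + (-3 + x)/(2*x) (q(k, x) = (-5 - 2*k/(1 + x))*k + (-3 + x)/((2*x)) = (-5 - 2*k/(1 + x))*k + (-3 + x)*(1/(2*x)) = (-5 - 2*k/(1 + x))*k + (-3 + x)/(2*x) = k*(-5 - 2*k/(1 + x)) + (-3 + x)/(2*x))
(-40 + q(-2, 3))*((9 + 9) - 13) = (-40 + (1/2)*(-3 + 3**2 - 2*3 - 10*(-2)*3 - 10*(-2)*3**2 - 4*3*(-2)**2)/(3*(1 + 3)))*((9 + 9) - 13) = (-40 + (1/2)*(1/3)*(-3 + 9 - 6 + 60 - 10*(-2)*9 - 4*3*4)/4)*(18 - 13) = (-40 + (1/2)*(1/3)*(1/4)*(-3 + 9 - 6 + 60 + 180 - 48))*5 = (-40 + (1/2)*(1/3)*(1/4)*192)*5 = (-40 + 8)*5 = -32*5 = -160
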